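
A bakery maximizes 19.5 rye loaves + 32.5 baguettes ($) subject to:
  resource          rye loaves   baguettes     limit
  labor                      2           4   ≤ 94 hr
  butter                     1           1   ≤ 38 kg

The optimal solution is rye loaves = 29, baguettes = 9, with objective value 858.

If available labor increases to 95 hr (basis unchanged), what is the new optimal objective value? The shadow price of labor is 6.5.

864.5

Δb = 1, so new z* = 858 + (6.5)·(1) = 858 + 6.5 = 864.5.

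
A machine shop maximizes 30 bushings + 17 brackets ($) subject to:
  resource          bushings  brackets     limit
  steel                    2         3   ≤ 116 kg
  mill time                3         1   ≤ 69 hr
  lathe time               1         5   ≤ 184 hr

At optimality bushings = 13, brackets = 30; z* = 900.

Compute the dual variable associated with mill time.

At the optimum: steel uses 116 of 116 (binding); mill time uses 69 of 69 (binding); lathe time uses 163 of 184 (slack = 21).
By complementary slackness, y = 0 for the non-binding constraint.
Dual feasibility on the basic columns requires 2·y_steel + 3·y_mill time = 30, 3·y_steel + 1·y_mill time = 17.
This yields shadow prices y_steel = 3, y_mill time = 8.
Shadow price of mill time = 8.

8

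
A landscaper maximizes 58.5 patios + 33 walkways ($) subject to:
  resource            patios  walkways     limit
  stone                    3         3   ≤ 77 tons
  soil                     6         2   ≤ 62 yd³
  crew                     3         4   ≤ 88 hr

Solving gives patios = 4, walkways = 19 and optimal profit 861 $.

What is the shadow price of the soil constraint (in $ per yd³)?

7.5

Binding: soil and crew. Non-binding: stone (8 unused).
By complementary slackness, y = 0 for the non-binding constraint.
Dual feasibility on the basic columns requires 6·y_soil + 3·y_crew = 58.5, 2·y_soil + 4·y_crew = 33.
This yields shadow prices y_soil = 7.5, y_crew = 4.5.
Shadow price of soil = 7.5.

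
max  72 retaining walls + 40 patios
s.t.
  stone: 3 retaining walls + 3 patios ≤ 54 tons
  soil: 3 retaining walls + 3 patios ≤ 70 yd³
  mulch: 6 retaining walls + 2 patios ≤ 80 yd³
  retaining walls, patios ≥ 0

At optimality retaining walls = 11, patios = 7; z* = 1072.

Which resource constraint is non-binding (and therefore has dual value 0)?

soil

stone: 54/54 (binding)
soil: 54/70 (slack 16)
mulch: 80/80 (binding)
By complementary slackness, a constraint with positive slack has shadow price 0 → soil.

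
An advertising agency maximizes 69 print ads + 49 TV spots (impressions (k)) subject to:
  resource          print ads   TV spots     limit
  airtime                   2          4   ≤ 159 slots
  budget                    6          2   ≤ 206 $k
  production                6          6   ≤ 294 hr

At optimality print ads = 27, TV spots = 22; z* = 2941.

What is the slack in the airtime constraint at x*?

17

airtime used = 2·27 + 4·22 = 142; slack = 159 − 142 = 17.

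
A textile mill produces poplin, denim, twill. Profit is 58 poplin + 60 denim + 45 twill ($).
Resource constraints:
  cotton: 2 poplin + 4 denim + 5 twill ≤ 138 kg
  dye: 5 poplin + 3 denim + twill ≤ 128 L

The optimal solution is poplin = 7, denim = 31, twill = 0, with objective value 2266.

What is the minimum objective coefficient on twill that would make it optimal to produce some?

Both cotton and dye are binding at x*.
Dual feasibility on the basic columns requires 2·y_cotton + 5·y_dye = 58, 4·y_cotton + 3·y_dye = 60.
This yields shadow prices y_cotton = 9, y_dye = 8.
twill enters the basis when its profit ≥ yᵀa₃ = 9·5 + 8·1 = 53.

53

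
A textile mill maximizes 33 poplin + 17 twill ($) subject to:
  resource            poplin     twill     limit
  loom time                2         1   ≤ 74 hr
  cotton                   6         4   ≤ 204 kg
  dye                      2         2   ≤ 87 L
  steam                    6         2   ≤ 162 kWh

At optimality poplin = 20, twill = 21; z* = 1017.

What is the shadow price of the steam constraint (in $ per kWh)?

2.5

Check each constraint at x*: loom time 61/74 (slack 13); cotton 204/204 (tight); dye 82/87 (slack 5); steam 162/162 (tight).
Slack constraints have shadow price 0 (complementary slackness).
Dual feasibility on the basic columns requires 6·y_cotton + 6·y_steam = 33, 4·y_cotton + 2·y_steam = 17.
→ y_cotton = 3 and y_steam = 2.5.
Shadow price of steam = 2.5.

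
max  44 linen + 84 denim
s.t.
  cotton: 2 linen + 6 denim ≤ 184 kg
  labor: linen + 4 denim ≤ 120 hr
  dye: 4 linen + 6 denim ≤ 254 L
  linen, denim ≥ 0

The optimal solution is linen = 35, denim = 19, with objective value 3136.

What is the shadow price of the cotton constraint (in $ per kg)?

Check each constraint at x*: cotton 184/184 (tight); labor 111/120 (slack 9); dye 254/254 (tight).
Since labor is not tight, its dual is 0.
Dual feasibility on the basic columns requires 2·y_cotton + 4·y_dye = 44, 6·y_cotton + 6·y_dye = 84.
This yields shadow prices y_cotton = 6, y_dye = 8.
Shadow price of cotton = 6.

6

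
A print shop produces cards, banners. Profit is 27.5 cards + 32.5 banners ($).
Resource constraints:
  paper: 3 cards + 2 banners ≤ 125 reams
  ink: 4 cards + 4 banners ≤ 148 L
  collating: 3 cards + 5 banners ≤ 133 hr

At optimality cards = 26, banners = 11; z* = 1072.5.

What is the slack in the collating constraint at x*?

collating used = 3·26 + 5·11 = 133; slack = 133 − 133 = 0.

0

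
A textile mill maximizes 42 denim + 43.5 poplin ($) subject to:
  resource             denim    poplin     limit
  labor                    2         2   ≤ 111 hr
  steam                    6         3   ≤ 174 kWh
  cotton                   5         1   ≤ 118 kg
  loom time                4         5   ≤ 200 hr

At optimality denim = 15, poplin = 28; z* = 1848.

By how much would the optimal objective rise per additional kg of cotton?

0

Check each constraint at x*: labor 86/111 (slack 25); steam 174/174 (tight); cotton 103/118 (slack 15); loom time 200/200 (tight).
By complementary slackness, y = 0 for the non-binding constraints.
The binding rows give the dual system: 6·y_steam + 4·y_loom time = 42 and 3·y_steam + 5·y_loom time = 43.5.
Solving: y_steam = 2, y_loom time = 7.5.
Shadow price of cotton = 0.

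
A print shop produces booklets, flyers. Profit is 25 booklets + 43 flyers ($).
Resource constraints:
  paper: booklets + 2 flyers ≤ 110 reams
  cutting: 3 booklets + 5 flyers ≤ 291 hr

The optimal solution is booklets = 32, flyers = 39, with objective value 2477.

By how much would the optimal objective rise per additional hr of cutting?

7

At the optimum: paper uses 110 of 110 (binding); cutting uses 291 of 291 (binding).
From A_Bᵀ y = c: 1·y_paper + 3·y_cutting = 25; 2·y_paper + 5·y_cutting = 43.
→ y_paper = 4 and y_cutting = 7.
Shadow price of cutting = 7.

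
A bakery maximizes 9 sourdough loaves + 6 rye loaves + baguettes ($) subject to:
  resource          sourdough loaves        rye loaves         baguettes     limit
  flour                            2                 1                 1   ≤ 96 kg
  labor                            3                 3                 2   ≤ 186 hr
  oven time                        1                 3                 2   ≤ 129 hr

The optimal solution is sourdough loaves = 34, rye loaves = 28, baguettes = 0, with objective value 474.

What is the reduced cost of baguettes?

Check each constraint at x*: flour 96/96 (tight); labor 186/186 (tight); oven time 118/129 (slack 11).
Since oven time is not tight, its dual is 0.
Dual feasibility on the basic columns requires 2·y_flour + 3·y_labor = 9, 1·y_flour + 3·y_labor = 6.
Solving: y_flour = 3, y_labor = 1.
Reduced cost of baguettes: c₃ − yᵀa₃ = 1 − (3·1 + 1·2) = 1 − 5 = -4.

-4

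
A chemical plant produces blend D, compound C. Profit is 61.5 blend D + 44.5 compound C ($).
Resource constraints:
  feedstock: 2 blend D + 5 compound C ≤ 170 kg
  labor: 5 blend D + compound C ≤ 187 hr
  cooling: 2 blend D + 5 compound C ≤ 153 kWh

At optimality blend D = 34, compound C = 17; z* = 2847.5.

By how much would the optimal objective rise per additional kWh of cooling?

7

Binding: labor and cooling. Non-binding: feedstock (17 unused).
By complementary slackness, y = 0 for the non-binding constraint.
From A_Bᵀ y = c: 5·y_labor + 2·y_cooling = 61.5; 1·y_labor + 5·y_cooling = 44.5.
Solving: y_labor = 9.5, y_cooling = 7.
Shadow price of cooling = 7.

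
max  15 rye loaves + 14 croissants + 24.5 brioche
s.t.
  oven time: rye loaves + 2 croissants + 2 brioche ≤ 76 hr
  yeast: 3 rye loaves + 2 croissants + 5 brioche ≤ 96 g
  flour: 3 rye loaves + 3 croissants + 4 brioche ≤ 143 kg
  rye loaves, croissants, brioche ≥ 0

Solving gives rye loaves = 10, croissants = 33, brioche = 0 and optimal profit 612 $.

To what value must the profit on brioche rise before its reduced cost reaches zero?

26

At the optimum: oven time uses 76 of 76 (binding); yeast uses 96 of 96 (binding); flour uses 129 of 143 (slack = 14).
By complementary slackness, y = 0 for the non-binding constraint.
From A_Bᵀ y = c: 1·y_oven time + 3·y_yeast = 15; 2·y_oven time + 2·y_yeast = 14.
Solving: y_oven time = 3, y_yeast = 4.
brioche enters the basis when its profit ≥ yᵀa₃ = 3·2 + 4·5 = 26.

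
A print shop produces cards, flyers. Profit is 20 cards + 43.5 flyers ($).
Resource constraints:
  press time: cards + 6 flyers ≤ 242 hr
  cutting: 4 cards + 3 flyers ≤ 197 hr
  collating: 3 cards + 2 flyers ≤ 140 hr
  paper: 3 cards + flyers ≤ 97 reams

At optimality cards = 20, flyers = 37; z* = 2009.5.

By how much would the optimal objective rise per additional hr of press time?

Binding: press time and paper. Non-binding: cutting (6 unused), collating (6 unused).
By complementary slackness, y = 0 for the non-binding constraints.
The binding rows give the dual system: 1·y_press time + 3·y_paper = 20 and 6·y_press time + 1·y_paper = 43.5.
→ y_press time = 6.5 and y_paper = 4.5.
Shadow price of press time = 6.5.

6.5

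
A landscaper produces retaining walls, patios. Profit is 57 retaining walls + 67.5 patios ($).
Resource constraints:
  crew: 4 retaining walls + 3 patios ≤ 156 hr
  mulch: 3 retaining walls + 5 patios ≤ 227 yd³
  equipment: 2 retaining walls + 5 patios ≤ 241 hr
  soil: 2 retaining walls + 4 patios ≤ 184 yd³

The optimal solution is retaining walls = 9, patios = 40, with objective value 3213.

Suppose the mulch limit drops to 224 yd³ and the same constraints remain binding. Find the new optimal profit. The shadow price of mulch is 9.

Δb = -3, so new z* = 3213 + (9)·(-3) = 3213 − 27 = 3186.

3186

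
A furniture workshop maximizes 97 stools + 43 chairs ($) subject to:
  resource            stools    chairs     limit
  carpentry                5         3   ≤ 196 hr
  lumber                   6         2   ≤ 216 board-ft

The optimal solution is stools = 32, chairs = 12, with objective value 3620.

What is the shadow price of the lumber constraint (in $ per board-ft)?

9.5

Both carpentry and lumber are binding at x*.
Dual feasibility on the basic columns requires 5·y_carpentry + 6·y_lumber = 97, 3·y_carpentry + 2·y_lumber = 43.
This yields shadow prices y_carpentry = 8, y_lumber = 9.5.
Shadow price of lumber = 9.5.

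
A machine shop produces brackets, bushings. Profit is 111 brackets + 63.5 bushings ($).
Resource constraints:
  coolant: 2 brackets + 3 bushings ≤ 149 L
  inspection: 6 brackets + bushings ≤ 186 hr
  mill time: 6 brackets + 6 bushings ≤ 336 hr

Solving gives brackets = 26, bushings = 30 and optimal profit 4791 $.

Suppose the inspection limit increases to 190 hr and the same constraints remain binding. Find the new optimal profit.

Check each constraint at x*: coolant 142/149 (slack 7); inspection 186/186 (tight); mill time 336/336 (tight).
By complementary slackness, y = 0 for the non-binding constraint.
The binding rows give the dual system: 6·y_inspection + 6·y_mill time = 111 and 1·y_inspection + 6·y_mill time = 63.5.
→ y_inspection = 9.5 and y_mill time = 9.
Δz = y_inspection·Δb = 9.5 × (4) = 38, so new z* = 4791 + 38 = 4829.

4829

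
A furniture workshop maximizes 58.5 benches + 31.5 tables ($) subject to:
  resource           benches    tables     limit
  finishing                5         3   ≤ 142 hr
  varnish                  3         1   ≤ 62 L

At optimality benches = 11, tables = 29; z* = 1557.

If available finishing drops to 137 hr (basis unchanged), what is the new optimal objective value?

At the optimum: finishing uses 142 of 142 (binding); varnish uses 62 of 62 (binding).
The binding rows give the dual system: 5·y_finishing + 3·y_varnish = 58.5 and 3·y_finishing + 1·y_varnish = 31.5.
Solving: y_finishing = 9, y_varnish = 4.5.
Δz = y_finishing·Δb = 9 × (-5) = -45, so new z* = 1557 − 45 = 1512.

1512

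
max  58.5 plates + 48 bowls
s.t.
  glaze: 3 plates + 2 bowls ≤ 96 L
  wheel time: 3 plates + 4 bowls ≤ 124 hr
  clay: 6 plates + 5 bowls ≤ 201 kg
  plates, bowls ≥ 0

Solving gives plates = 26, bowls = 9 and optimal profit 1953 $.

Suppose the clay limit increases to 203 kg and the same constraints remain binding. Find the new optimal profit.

At the optimum: glaze uses 96 of 96 (binding); wheel time uses 114 of 124 (slack = 10); clay uses 201 of 201 (binding).
Slack constraints have shadow price 0 (complementary slackness).
The binding rows give the dual system: 3·y_glaze + 6·y_clay = 58.5 and 2·y_glaze + 5·y_clay = 48.
This yields shadow prices y_glaze = 1.5, y_clay = 9.
Δz = y_clay·Δb = 9 × (2) = 18, so new z* = 1953 + 18 = 1971.

1971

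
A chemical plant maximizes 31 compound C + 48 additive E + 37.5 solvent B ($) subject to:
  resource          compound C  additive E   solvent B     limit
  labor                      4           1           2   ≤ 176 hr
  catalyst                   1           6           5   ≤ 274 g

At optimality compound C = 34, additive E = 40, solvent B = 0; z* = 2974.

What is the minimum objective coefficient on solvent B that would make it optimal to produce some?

47

At the optimum: labor uses 176 of 176 (binding); catalyst uses 274 of 274 (binding).
The binding rows give the dual system: 4·y_labor + 1·y_catalyst = 31 and 1·y_labor + 6·y_catalyst = 48.
Solving: y_labor = 6, y_catalyst = 7.
solvent B enters the basis when its profit ≥ yᵀa₃ = 6·2 + 7·5 = 47.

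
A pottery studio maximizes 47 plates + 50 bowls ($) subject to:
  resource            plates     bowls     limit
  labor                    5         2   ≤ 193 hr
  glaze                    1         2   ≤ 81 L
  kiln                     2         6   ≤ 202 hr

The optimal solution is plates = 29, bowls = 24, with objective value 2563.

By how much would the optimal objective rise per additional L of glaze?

0

At the optimum: labor uses 193 of 193 (binding); glaze uses 77 of 81 (slack = 4); kiln uses 202 of 202 (binding).
Since glaze is not tight, its dual is 0.
Dual feasibility on the basic columns requires 5·y_labor + 2·y_kiln = 47, 2·y_labor + 6·y_kiln = 50.
This yields shadow prices y_labor = 7, y_kiln = 6.
Shadow price of glaze = 0.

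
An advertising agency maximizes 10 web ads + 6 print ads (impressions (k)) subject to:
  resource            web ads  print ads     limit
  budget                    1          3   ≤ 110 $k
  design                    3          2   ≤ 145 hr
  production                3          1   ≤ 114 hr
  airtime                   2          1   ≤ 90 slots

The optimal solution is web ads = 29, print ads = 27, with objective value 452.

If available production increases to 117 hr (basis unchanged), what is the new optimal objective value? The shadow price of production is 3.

461

Δb = 3, so new z* = 452 + (3)·(3) = 452 + 9 = 461.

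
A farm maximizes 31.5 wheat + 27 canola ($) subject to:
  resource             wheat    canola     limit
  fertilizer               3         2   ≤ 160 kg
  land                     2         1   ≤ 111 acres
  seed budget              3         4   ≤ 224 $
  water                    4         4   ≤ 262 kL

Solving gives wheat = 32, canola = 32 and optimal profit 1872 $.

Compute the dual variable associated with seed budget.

Check each constraint at x*: fertilizer 160/160 (tight); land 96/111 (slack 15); seed budget 224/224 (tight); water 256/262 (slack 6).
Slack constraints have shadow price 0 (complementary slackness).
The binding rows give the dual system: 3·y_fertilizer + 3·y_seed budget = 31.5 and 2·y_fertilizer + 4·y_seed budget = 27.
This yields shadow prices y_fertilizer = 7.5, y_seed budget = 3.
Shadow price of seed budget = 3.

3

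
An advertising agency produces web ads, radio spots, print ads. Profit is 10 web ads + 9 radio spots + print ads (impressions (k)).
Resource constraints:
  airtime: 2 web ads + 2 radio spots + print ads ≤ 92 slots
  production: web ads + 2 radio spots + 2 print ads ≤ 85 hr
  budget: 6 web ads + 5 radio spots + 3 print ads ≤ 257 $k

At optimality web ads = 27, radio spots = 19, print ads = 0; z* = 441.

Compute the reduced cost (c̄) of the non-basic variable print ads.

At the optimum: airtime uses 92 of 92 (binding); production uses 65 of 85 (slack = 20); budget uses 257 of 257 (binding).
Slack constraints have shadow price 0 (complementary slackness).
The binding rows give the dual system: 2·y_airtime + 6·y_budget = 10 and 2·y_airtime + 5·y_budget = 9.
Solving: y_airtime = 2, y_budget = 1.
Reduced cost of print ads: c₃ − yᵀa₃ = 1 − (2·1 + 1·3) = 1 − 5 = -4.

-4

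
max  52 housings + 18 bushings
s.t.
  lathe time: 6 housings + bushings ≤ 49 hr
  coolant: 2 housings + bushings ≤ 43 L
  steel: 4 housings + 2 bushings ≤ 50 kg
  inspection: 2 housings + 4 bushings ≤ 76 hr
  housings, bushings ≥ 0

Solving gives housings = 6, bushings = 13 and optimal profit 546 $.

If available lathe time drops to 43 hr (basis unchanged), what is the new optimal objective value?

522

At the optimum: lathe time uses 49 of 49 (binding); coolant uses 25 of 43 (slack = 18); steel uses 50 of 50 (binding); inspection uses 64 of 76 (slack = 12).
By complementary slackness, y = 0 for the non-binding constraints.
Dual feasibility on the basic columns requires 6·y_lathe time + 4·y_steel = 52, 1·y_lathe time + 2·y_steel = 18.
→ y_lathe time = 4 and y_steel = 7.
Δz = y_lathe time·Δb = 4 × (-6) = -24, so new z* = 546 − 24 = 522.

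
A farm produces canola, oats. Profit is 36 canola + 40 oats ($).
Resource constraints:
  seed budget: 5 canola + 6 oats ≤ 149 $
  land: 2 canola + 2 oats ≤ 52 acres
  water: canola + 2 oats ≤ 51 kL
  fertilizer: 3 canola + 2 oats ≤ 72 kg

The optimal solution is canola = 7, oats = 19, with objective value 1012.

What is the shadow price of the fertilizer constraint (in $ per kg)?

Binding: seed budget and land. Non-binding: water (6 unused), fertilizer (13 unused).
Slack constraints have shadow price 0 (complementary slackness).
The binding rows give the dual system: 5·y_seed budget + 2·y_land = 36 and 6·y_seed budget + 2·y_land = 40.
Solving: y_seed budget = 4, y_land = 8.
Shadow price of fertilizer = 0.

0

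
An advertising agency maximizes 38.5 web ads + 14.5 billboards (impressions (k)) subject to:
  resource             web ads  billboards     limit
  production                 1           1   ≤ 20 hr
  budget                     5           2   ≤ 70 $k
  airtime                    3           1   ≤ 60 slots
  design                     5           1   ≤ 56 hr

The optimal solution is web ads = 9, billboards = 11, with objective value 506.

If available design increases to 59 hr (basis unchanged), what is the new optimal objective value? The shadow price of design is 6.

524

Δb = 3, so new z* = 506 + (6)·(3) = 506 + 18 = 524.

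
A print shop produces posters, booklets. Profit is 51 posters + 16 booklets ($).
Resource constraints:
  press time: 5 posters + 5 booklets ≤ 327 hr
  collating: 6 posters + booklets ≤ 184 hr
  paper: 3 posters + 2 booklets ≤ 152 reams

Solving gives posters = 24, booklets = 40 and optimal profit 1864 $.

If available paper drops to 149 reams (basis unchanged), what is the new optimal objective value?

At the optimum: press time uses 320 of 327 (slack = 7); collating uses 184 of 184 (binding); paper uses 152 of 152 (binding).
By complementary slackness, y = 0 for the non-binding constraint.
The binding rows give the dual system: 6·y_collating + 3·y_paper = 51 and 1·y_collating + 2·y_paper = 16.
→ y_collating = 6 and y_paper = 5.
Δz = y_paper·Δb = 5 × (-3) = -15, so new z* = 1864 − 15 = 1849.

1849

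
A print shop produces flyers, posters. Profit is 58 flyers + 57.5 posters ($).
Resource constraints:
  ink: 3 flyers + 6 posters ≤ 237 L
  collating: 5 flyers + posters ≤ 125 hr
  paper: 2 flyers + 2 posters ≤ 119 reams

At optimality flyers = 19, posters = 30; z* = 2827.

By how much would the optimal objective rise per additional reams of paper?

0

At the optimum: ink uses 237 of 237 (binding); collating uses 125 of 125 (binding); paper uses 98 of 119 (slack = 21).
Since paper is not tight, its dual is 0.
Dual feasibility on the basic columns requires 3·y_ink + 5·y_collating = 58, 6·y_ink + 1·y_collating = 57.5.
→ y_ink = 8.5 and y_collating = 6.5.
Shadow price of paper = 0.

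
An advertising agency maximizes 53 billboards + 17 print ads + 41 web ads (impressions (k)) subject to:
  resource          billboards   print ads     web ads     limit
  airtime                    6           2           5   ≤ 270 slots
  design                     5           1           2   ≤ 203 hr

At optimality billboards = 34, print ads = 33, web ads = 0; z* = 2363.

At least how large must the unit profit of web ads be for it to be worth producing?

Both airtime and design are binding at x*.
Dual feasibility on the basic columns requires 6·y_airtime + 5·y_design = 53, 2·y_airtime + 1·y_design = 17.
This yields shadow prices y_airtime = 8, y_design = 1.
web ads enters the basis when its profit ≥ yᵀa₃ = 8·5 + 1·2 = 42.

42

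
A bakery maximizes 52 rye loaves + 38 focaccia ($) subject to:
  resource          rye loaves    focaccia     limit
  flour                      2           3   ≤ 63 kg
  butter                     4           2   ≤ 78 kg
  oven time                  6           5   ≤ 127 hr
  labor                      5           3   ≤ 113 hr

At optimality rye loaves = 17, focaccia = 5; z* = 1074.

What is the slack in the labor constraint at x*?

13

labor used = 5·17 + 3·5 = 100; slack = 113 − 100 = 13.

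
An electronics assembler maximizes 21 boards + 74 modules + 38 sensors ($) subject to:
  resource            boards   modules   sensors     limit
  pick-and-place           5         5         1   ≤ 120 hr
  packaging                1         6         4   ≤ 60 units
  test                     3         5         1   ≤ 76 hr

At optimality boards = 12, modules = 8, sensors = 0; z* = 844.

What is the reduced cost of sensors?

-2

At the optimum: pick-and-place uses 100 of 120 (slack = 20); packaging uses 60 of 60 (binding); test uses 76 of 76 (binding).
Slack constraints have shadow price 0 (complementary slackness).
From A_Bᵀ y = c: 1·y_packaging + 3·y_test = 21; 6·y_packaging + 5·y_test = 74.
Solving: y_packaging = 9, y_test = 4.
Reduced cost of sensors: c₃ − yᵀa₃ = 38 − (9·4 + 4·1) = 38 − 40 = -2.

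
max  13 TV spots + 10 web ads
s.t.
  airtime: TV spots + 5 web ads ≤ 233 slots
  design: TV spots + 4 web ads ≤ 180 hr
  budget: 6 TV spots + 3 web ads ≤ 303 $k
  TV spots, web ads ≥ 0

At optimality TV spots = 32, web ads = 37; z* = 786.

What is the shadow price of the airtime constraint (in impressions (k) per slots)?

Binding: design and budget. Non-binding: airtime (16 unused).
Slack constraints have shadow price 0 (complementary slackness).
The binding rows give the dual system: 1·y_design + 6·y_budget = 13 and 4·y_design + 3·y_budget = 10.
→ y_design = 1 and y_budget = 2.
Shadow price of airtime = 0.

0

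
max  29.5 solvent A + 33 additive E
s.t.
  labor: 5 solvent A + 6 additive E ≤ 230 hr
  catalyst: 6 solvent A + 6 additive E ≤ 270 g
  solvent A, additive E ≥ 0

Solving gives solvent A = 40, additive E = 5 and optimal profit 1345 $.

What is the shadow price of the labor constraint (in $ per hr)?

Check each constraint at x*: labor 230/230 (tight); catalyst 270/270 (tight).
From A_Bᵀ y = c: 5·y_labor + 6·y_catalyst = 29.5; 6·y_labor + 6·y_catalyst = 33.
Solving: y_labor = 3.5, y_catalyst = 2.
Shadow price of labor = 3.5.

3.5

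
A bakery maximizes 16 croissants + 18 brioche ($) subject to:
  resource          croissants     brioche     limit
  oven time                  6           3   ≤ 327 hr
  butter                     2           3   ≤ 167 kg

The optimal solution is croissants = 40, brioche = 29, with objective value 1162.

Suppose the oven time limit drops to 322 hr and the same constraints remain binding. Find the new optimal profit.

1157

Both oven time and butter are binding at x*.
Dual feasibility on the basic columns requires 6·y_oven time + 2·y_butter = 16, 3·y_oven time + 3·y_butter = 18.
This yields shadow prices y_oven time = 1, y_butter = 5.
Δz = y_oven time·Δb = 1 × (-5) = -5, so new z* = 1162 − 5 = 1157.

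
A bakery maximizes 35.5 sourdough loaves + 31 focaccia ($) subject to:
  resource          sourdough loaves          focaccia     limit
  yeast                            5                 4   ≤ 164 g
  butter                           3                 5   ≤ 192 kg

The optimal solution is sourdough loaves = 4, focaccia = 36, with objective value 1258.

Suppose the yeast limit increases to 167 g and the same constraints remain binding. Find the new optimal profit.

1277.5

Check each constraint at x*: yeast 164/164 (tight); butter 192/192 (tight).
From A_Bᵀ y = c: 5·y_yeast + 3·y_butter = 35.5; 4·y_yeast + 5·y_butter = 31.
→ y_yeast = 6.5 and y_butter = 1.
Δz = y_yeast·Δb = 6.5 × (3) = 19.5, so new z* = 1258 + 19.5 = 1277.5.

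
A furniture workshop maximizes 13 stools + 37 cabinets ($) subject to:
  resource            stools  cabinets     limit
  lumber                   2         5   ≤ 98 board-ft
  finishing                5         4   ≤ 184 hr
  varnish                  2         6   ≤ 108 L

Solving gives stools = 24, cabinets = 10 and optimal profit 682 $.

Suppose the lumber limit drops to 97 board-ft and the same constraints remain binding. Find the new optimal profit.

At the optimum: lumber uses 98 of 98 (binding); finishing uses 160 of 184 (slack = 24); varnish uses 108 of 108 (binding).
By complementary slackness, y = 0 for the non-binding constraint.
The binding rows give the dual system: 2·y_lumber + 2·y_varnish = 13 and 5·y_lumber + 6·y_varnish = 37.
Solving: y_lumber = 2, y_varnish = 4.5.
Δz = y_lumber·Δb = 2 × (-1) = -2, so new z* = 682 − 2 = 680.

680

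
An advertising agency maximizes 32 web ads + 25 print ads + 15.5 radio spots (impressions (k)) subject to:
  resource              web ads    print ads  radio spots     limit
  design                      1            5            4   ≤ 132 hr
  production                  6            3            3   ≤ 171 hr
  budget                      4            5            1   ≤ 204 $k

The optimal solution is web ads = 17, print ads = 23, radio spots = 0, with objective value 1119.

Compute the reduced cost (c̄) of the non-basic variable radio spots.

-7.5

Check each constraint at x*: design 132/132 (tight); production 171/171 (tight); budget 183/204 (slack 21).
By complementary slackness, y = 0 for the non-binding constraint.
Dual feasibility on the basic columns requires 1·y_design + 6·y_production = 32, 5·y_design + 3·y_production = 25.
Solving: y_design = 2, y_production = 5.
Reduced cost of radio spots: c₃ − yᵀa₃ = 15.5 − (2·4 + 5·3) = 15.5 − 23 = -7.5.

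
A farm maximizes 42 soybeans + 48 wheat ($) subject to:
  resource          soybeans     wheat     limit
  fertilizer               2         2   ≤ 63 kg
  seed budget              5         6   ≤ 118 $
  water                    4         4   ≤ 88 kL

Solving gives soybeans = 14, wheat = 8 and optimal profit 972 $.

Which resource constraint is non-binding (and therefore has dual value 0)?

fertilizer: 44/63 (slack 19)
seed budget: 118/118 (binding)
water: 88/88 (binding)
By complementary slackness, a constraint with positive slack has shadow price 0 → fertilizer.

fertilizer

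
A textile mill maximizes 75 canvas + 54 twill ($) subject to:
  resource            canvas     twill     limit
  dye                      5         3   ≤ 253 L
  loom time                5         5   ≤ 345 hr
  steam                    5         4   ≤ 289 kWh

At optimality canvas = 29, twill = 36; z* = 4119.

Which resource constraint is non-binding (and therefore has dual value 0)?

loom time

dye: 253/253 (binding)
loom time: 325/345 (slack 20)
steam: 289/289 (binding)
By complementary slackness, a constraint with positive slack has shadow price 0 → loom time.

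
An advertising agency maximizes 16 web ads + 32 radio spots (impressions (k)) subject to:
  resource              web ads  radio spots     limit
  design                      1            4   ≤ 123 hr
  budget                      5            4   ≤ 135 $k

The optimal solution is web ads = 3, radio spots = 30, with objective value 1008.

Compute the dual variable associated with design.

6

At the optimum: design uses 123 of 123 (binding); budget uses 135 of 135 (binding).
From A_Bᵀ y = c: 1·y_design + 5·y_budget = 16; 4·y_design + 4·y_budget = 32.
Solving: y_design = 6, y_budget = 2.
Shadow price of design = 6.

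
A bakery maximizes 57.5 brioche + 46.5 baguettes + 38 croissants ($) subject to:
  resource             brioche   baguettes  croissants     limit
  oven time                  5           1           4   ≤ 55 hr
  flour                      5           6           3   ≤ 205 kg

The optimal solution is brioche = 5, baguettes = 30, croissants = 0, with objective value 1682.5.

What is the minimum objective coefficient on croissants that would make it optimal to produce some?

Check each constraint at x*: oven time 55/55 (tight); flour 205/205 (tight).
Dual feasibility on the basic columns requires 5·y_oven time + 5·y_flour = 57.5, 1·y_oven time + 6·y_flour = 46.5.
This yields shadow prices y_oven time = 4.5, y_flour = 7.
croissants enters the basis when its profit ≥ yᵀa₃ = 4.5·4 + 7·3 = 39.

39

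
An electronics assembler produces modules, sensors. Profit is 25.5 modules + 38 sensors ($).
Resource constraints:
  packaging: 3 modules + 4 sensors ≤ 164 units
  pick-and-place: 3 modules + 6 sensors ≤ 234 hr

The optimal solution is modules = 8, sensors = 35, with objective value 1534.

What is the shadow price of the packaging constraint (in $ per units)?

At the optimum: packaging uses 164 of 164 (binding); pick-and-place uses 234 of 234 (binding).
Dual feasibility on the basic columns requires 3·y_packaging + 3·y_pick-and-place = 25.5, 4·y_packaging + 6·y_pick-and-place = 38.
→ y_packaging = 6.5 and y_pick-and-place = 2.
Shadow price of packaging = 6.5.

6.5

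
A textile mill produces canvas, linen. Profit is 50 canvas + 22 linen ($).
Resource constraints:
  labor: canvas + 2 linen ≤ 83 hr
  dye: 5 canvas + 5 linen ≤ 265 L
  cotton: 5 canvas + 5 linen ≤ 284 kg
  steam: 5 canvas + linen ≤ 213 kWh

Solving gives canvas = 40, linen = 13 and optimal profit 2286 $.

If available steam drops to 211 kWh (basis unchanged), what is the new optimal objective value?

Binding: dye and steam. Non-binding: labor (17 unused), cotton (19 unused).
Slack constraints have shadow price 0 (complementary slackness).
The binding rows give the dual system: 5·y_dye + 5·y_steam = 50 and 5·y_dye + 1·y_steam = 22.
This yields shadow prices y_dye = 3, y_steam = 7.
Δz = y_steam·Δb = 7 × (-2) = -14, so new z* = 2286 − 14 = 2272.

2272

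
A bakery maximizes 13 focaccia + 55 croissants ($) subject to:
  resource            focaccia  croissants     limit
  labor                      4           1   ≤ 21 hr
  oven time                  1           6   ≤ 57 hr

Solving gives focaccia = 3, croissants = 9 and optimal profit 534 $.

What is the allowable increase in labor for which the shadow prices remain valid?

207

Binding constraints: labor, oven time. The basis is B = [[4,1],[1,6]] with det 23.
Per unit increase in labor, x* moves by d = (0.2609, -0.0435).
The basis stays optimal until croissants reaches 0; allowable increase = 207 hr.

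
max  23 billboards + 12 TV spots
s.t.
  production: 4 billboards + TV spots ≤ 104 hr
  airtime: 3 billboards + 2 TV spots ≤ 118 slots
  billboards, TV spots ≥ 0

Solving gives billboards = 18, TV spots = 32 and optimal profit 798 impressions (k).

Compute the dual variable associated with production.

At the optimum: production uses 104 of 104 (binding); airtime uses 118 of 118 (binding).
The binding rows give the dual system: 4·y_production + 3·y_airtime = 23 and 1·y_production + 2·y_airtime = 12.
→ y_production = 2 and y_airtime = 5.
Shadow price of production = 2.

2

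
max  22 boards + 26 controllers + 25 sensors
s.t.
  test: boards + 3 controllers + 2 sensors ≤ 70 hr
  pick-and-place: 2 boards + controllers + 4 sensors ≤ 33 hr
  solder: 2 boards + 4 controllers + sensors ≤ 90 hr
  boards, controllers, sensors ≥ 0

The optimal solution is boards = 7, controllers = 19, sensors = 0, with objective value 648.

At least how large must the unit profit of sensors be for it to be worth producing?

29

Binding: pick-and-place and solder. Non-binding: test (6 unused).
Since test is not tight, its dual is 0.
Dual feasibility on the basic columns requires 2·y_pick-and-place + 2·y_solder = 22, 1·y_pick-and-place + 4·y_solder = 26.
Solving: y_pick-and-place = 6, y_solder = 5.
sensors enters the basis when its profit ≥ yᵀa₃ = 6·4 + 5·1 = 29.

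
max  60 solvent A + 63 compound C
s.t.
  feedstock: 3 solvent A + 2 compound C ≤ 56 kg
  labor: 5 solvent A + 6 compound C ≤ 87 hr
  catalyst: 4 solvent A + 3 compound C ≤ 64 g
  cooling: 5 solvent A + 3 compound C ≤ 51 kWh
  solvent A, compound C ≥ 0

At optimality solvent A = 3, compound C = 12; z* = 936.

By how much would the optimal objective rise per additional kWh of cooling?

Check each constraint at x*: feedstock 33/56 (slack 23); labor 87/87 (tight); catalyst 48/64 (slack 16); cooling 51/51 (tight).
By complementary slackness, y = 0 for the non-binding constraints.
From A_Bᵀ y = c: 5·y_labor + 5·y_cooling = 60; 6·y_labor + 3·y_cooling = 63.
→ y_labor = 9 and y_cooling = 3.
Shadow price of cooling = 3.

3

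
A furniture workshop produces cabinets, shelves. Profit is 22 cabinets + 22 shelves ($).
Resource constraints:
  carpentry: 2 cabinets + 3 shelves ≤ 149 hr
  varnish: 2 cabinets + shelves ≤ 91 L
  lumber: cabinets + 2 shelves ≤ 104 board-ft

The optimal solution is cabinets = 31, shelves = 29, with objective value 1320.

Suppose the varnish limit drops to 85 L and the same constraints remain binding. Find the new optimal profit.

At the optimum: carpentry uses 149 of 149 (binding); varnish uses 91 of 91 (binding); lumber uses 89 of 104 (slack = 15).
Since lumber is not tight, its dual is 0.
The binding rows give the dual system: 2·y_carpentry + 2·y_varnish = 22 and 3·y_carpentry + 1·y_varnish = 22.
Solving: y_carpentry = 5.5, y_varnish = 5.5.
Δz = y_varnish·Δb = 5.5 × (-6) = -33, so new z* = 1320 − 33 = 1287.

1287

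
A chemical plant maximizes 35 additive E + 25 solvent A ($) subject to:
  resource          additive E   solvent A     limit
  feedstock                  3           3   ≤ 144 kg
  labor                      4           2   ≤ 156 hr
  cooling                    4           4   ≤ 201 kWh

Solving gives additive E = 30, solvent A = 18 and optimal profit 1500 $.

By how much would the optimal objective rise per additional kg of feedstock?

5

Check each constraint at x*: feedstock 144/144 (tight); labor 156/156 (tight); cooling 192/201 (slack 9).
Slack constraints have shadow price 0 (complementary slackness).
From A_Bᵀ y = c: 3·y_feedstock + 4·y_labor = 35; 3·y_feedstock + 2·y_labor = 25.
This yields shadow prices y_feedstock = 5, y_labor = 5.
Shadow price of feedstock = 5.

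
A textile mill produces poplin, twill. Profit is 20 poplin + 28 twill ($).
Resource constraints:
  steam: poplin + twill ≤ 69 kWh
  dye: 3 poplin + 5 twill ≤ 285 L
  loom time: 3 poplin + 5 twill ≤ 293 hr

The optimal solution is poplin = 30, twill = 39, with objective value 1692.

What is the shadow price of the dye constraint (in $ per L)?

4

Binding: steam and dye. Non-binding: loom time (8 unused).
Slack constraints have shadow price 0 (complementary slackness).
From A_Bᵀ y = c: 1·y_steam + 3·y_dye = 20; 1·y_steam + 5·y_dye = 28.
Solving: y_steam = 8, y_dye = 4.
Shadow price of dye = 4.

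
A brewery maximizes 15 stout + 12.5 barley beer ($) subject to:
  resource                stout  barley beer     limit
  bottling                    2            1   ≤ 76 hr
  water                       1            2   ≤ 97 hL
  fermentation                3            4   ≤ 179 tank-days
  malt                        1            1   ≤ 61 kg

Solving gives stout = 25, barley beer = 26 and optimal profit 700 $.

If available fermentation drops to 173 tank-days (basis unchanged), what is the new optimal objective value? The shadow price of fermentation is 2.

688

Δb = -6, so new z* = 700 + (2)·(-6) = 700 − 12 = 688.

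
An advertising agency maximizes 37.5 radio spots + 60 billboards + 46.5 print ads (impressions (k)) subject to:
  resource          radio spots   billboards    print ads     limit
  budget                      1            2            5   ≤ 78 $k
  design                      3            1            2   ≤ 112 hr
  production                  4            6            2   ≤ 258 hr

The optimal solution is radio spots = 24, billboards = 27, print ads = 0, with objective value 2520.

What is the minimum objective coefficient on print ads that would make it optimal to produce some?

52.5

Binding: budget and production. Non-binding: design (13 unused).
By complementary slackness, y = 0 for the non-binding constraint.
Dual feasibility on the basic columns requires 1·y_budget + 4·y_production = 37.5, 2·y_budget + 6·y_production = 60.
→ y_budget = 7.5 and y_production = 7.5.
print ads enters the basis when its profit ≥ yᵀa₃ = 7.5·5 + 7.5·2 = 52.5.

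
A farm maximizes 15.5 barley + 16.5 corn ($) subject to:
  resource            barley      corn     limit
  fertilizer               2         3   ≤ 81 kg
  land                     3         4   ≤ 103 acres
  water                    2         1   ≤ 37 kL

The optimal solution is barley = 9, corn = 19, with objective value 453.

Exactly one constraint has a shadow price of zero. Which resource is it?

fertilizer

fertilizer: 75/81 (slack 6)
land: 103/103 (binding)
water: 37/37 (binding)
By complementary slackness, a constraint with positive slack has shadow price 0 → fertilizer.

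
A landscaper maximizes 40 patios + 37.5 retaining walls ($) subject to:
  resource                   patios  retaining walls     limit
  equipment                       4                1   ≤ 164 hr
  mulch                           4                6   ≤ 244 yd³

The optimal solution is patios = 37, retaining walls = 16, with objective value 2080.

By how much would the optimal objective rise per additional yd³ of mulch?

5.5

Both equipment and mulch are binding at x*.
The binding rows give the dual system: 4·y_equipment + 4·y_mulch = 40 and 1·y_equipment + 6·y_mulch = 37.5.
This yields shadow prices y_equipment = 4.5, y_mulch = 5.5.
Shadow price of mulch = 5.5.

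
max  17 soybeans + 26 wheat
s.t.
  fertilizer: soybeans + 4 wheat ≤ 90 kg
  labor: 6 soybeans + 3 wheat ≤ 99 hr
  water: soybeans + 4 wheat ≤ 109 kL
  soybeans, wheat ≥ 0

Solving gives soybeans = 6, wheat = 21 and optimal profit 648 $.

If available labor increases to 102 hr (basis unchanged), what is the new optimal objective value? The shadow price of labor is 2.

654

Δb = 3, so new z* = 648 + (2)·(3) = 648 + 6 = 654.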